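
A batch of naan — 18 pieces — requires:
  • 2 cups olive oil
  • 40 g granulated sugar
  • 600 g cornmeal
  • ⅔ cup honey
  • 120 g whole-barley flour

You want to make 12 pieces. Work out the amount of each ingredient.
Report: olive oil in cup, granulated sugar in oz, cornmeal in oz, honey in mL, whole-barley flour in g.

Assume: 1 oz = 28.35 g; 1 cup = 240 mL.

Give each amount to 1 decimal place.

olive oil: 1.3 cup; granulated sugar: 0.9 oz; cornmeal: 14.1 oz; honey: 106.7 mL; whole-barley flour: 80.0 g

Scaling factor: 12/18 = 2/3.
olive oil: 2 cup × 2/3 ≈ 1.3 cup
granulated sugar: 40 g × 2/3 ÷ 28.35 g/oz ≈ 0.9 oz
cornmeal: 600 g × 2/3 ÷ 28.35 g/oz ≈ 14.1 oz
honey: 2/3 cup × 2/3 × 240 mL/cup ≈ 106.7 mL
whole-barley flour: 120 g × 2/3 = 80.0 g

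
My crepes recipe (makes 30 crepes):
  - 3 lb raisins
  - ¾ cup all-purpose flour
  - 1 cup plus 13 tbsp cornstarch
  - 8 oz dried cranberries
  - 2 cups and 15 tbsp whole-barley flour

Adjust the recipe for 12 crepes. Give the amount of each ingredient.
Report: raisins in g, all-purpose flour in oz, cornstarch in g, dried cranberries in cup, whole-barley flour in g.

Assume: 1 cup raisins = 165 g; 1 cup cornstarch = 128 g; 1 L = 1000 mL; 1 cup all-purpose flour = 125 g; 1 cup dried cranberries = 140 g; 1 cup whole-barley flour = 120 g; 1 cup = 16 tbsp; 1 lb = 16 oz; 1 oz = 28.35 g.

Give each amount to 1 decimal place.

raisins: 544.3 g; all-purpose flour: 1.3 oz; cornstarch: 92.8 g; dried cranberries: 0.6 cup; whole-barley flour: 141.0 g

Scaling factor: 12/30 = 2/5 = 0.4.
raisins: 3 lb × 2/5 × 16 oz/lb × 28.35 g/oz ≈ 544.3 g
all-purpose flour: 0.75 cup × 2/5 × 125 g/cup ÷ 28.35 g/oz ≈ 1.3 oz
cornstarch: (1 cup + 13 tbsp = 1.8125 cup) × 2/5 × 128 g/cup = 92.8 g
dried cranberries: 8 oz × 2/5 × 28.35 g/oz ÷ 140 g/cup ≈ 0.6 cup
whole-barley flour: (2 cup + 15 tbsp = 2.9375 cup) × 2/5 × 120 g/cup = 141.0 g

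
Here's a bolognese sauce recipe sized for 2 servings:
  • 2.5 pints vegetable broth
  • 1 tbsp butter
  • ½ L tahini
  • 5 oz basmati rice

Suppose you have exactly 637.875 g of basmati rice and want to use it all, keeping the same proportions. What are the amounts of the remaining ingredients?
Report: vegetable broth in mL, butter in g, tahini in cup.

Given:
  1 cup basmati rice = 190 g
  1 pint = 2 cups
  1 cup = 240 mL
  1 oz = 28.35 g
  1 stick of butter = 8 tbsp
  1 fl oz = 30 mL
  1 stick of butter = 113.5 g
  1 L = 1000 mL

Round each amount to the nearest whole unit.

vegetable broth: 5400 mL; butter: 64 g; tahini: 9 cup

The original recipe has 141.75 g of basmati rice, so the scaling factor is 637.875 ÷ 141.75 = 9/2 = 4.5.
vegetable broth: 2.5 pint × 9/2 × 2 cup/pint × 240 mL/cup = 5400 mL
butter: 1 tbsp × 9/2 ÷ 8 tbsp/stick × 113.5 g/stick ≈ 64 g
tahini: 0.5 L × 9/2 × 1000 mL/L ÷ 240 mL/cup ≈ 9 cup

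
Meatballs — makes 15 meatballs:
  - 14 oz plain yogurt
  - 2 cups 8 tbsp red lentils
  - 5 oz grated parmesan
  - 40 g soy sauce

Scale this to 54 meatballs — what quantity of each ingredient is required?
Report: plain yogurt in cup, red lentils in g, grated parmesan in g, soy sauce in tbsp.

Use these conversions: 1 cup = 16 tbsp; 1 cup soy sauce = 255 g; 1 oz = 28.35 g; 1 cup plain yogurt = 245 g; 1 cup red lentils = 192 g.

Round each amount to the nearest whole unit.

plain yogurt: 6 cup; red lentils: 1728 g; grated parmesan: 510 g; soy sauce: 9 tbsp

Scaling factor: 54/15 = 18/5 = 3.6.
plain yogurt: 14 oz × 18/5 × 28.35 g/oz ÷ 245 g/cup ≈ 6 cup
red lentils: (2 cup + 8 tbsp = 2.5 cup) × 18/5 × 192 g/cup = 1728 g
grated parmesan: 5 oz × 18/5 × 28.35 g/oz ≈ 510 g
soy sauce: 40 g × 18/5 ÷ 255 g/cup × 16 tbsp/cup ≈ 9 tbsp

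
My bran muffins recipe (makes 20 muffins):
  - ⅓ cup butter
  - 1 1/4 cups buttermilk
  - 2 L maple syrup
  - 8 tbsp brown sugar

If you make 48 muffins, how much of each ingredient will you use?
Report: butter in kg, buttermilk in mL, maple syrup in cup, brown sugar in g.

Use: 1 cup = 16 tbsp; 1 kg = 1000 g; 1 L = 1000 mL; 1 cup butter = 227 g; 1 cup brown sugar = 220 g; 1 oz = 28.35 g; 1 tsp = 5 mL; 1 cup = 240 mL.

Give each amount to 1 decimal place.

butter: 0.2 kg; buttermilk: 720.0 mL; maple syrup: 20.0 cup; brown sugar: 264.0 g

Scaling factor: 48/20 = 12/5 = 2.4.
butter: 1/3 cup × 12/5 × 227 g/cup ÷ 1000 g/kg ≈ 0.2 kg
buttermilk: 1.25 cup × 12/5 × 240 mL/cup = 720.0 mL
maple syrup: 2 L × 12/5 × 1000 mL/L ÷ 240 mL/cup = 20.0 cup
brown sugar: 8 tbsp × 12/5 ÷ 16 tbsp/cup × 220 g/cup = 264.0 g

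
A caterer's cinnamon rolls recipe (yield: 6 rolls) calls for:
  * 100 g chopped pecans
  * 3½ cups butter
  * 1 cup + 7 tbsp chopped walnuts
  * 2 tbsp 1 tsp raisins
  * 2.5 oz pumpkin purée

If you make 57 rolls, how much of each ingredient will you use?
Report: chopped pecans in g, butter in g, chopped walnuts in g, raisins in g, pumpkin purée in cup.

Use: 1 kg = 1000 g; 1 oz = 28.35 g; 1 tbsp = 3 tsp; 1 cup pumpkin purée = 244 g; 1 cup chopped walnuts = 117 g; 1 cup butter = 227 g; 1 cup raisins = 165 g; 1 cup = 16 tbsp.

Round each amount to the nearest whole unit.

Scaling factor: 57/6 = 19/2 = 9.5.
chopped pecans: 100 g × 19/2 = 950 g
butter: 3.5 cup × 19/2 × 227 g/cup ≈ 7548 g
chopped walnuts: (1 cup + 7 tbsp = 1.4375 cup) × 19/2 × 117 g/cup ≈ 1598 g
raisins: (2 tbsp + 1 tsp = 7/3 tbsp) × 19/2 ÷ 16 tbsp/cup × 165 g/cup ≈ 229 g
pumpkin purée: 2.5 oz × 19/2 × 28.35 g/oz ÷ 244 g/cup ≈ 3 cup

chopped pecans: 950 g; butter: 7548 g; chopped walnuts: 1598 g; raisins: 229 g; pumpkin purée: 3 cup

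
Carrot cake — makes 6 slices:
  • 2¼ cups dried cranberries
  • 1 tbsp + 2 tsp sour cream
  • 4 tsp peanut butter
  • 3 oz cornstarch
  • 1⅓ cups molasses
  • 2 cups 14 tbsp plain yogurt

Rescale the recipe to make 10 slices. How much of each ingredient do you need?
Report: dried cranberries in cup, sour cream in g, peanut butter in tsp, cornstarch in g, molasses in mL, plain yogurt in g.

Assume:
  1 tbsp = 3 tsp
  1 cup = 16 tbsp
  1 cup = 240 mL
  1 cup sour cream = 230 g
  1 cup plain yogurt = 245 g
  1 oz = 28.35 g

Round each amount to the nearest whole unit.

dried cranberries: 4 cup; sour cream: 40 g; peanut butter: 7 tsp; cornstarch: 142 g; molasses: 533 mL; plain yogurt: 1174 g

Scaling factor: 10/6 = 5/3.
dried cranberries: 2.25 cup × 5/3 ≈ 4 cup
sour cream: (1 tbsp + 2 tsp = 5/3 tbsp) × 5/3 ÷ 16 tbsp/cup × 230 g/cup ≈ 40 g
peanut butter: 4 tsp × 5/3 ≈ 7 tsp
cornstarch: 3 oz × 5/3 × 28.35 g/oz ≈ 142 g
molasses: 4/3 cup × 5/3 × 240 mL/cup ≈ 533 mL
plain yogurt: (2 cup + 14 tbsp = 2.875 cup) × 5/3 × 245 g/cup ≈ 1174 g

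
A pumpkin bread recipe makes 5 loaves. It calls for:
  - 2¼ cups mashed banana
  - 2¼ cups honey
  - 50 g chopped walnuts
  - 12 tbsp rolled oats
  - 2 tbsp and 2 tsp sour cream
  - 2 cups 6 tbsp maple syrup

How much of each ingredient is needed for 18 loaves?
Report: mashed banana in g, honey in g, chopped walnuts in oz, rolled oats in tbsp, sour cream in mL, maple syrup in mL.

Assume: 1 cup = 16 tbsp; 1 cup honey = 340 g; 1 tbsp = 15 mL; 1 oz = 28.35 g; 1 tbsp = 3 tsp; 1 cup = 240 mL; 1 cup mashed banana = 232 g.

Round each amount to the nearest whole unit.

mashed banana: 1879 g; honey: 2754 g; chopped walnuts: 6 oz; rolled oats: 43 tbsp; sour cream: 144 mL; maple syrup: 2052 mL

Scaling factor: 18/5 = 3.6.
mashed banana: 2.25 cup × 18/5 × 232 g/cup ≈ 1879 g
honey: 2.25 cup × 18/5 × 340 g/cup = 2754 g
chopped walnuts: 50 g × 18/5 ÷ 28.35 g/oz ≈ 6 oz
rolled oats: 12 tbsp × 18/5 ≈ 43 tbsp
sour cream: (2 tbsp + 2 tsp = 8/3 tbsp) × 18/5 × 15 mL/tbsp = 144 mL
maple syrup: (2 cup + 6 tbsp = 2.375 cup) × 18/5 × 240 mL/cup = 2052 mL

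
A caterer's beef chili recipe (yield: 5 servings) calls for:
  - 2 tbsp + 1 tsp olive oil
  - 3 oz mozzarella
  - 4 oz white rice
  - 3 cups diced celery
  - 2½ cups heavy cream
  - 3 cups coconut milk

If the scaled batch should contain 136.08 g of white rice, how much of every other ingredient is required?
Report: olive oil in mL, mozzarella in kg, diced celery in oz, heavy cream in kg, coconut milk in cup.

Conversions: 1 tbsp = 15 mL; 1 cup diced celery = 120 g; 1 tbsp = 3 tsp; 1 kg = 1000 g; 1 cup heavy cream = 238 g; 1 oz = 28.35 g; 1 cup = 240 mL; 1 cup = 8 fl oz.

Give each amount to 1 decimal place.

The original recipe has 113.4 g of white rice, so the scaling factor is 136.08 ÷ 113.4 = 6/5 = 1.2.
olive oil: (2 tbsp + 1 tsp = 7/3 tbsp) × 6/5 × 15 mL/tbsp = 42.0 mL
mozzarella: 3 oz × 6/5 × 28.35 g/oz ÷ 1000 g/kg ≈ 0.1 kg
diced celery: 3 cup × 6/5 × 120 g/cup ÷ 28.35 g/oz ≈ 15.2 oz
heavy cream: 2.5 cup × 6/5 × 238 g/cup ÷ 1000 g/kg ≈ 0.7 kg
coconut milk: 3 cup × 6/5 = 3.6 cup

olive oil: 42.0 mL; mozzarella: 0.1 kg; diced celery: 15.2 oz; heavy cream: 0.7 kg; coconut milk: 3.6 cup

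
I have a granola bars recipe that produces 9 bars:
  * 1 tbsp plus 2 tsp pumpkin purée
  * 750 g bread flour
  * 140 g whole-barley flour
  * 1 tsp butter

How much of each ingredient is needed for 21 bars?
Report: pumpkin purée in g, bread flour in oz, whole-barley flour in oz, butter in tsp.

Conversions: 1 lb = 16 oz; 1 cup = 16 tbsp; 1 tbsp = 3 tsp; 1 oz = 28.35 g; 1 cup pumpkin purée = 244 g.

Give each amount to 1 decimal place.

Scaling factor: 21/9 = 7/3.
pumpkin purée: (1 tbsp + 2 tsp = 5/3 tbsp) × 7/3 ÷ 16 tbsp/cup × 244 g/cup ≈ 59.3 g
bread flour: 750 g × 7/3 ÷ 28.35 g/oz ≈ 61.7 oz
whole-barley flour: 140 g × 7/3 ÷ 28.35 g/oz ≈ 11.5 oz
butter: 1 tsp × 7/3 ≈ 2.3 tsp

pumpkin purée: 59.3 g; bread flour: 61.7 oz; whole-barley flour: 11.5 oz; butter: 2.3 tsp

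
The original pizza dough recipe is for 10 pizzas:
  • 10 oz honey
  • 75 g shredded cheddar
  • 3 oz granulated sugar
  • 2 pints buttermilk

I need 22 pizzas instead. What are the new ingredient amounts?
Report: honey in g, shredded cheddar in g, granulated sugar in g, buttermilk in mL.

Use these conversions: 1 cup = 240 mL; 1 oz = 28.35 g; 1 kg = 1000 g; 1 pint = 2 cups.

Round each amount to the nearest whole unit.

honey: 624 g; shredded cheddar: 165 g; granulated sugar: 187 g; buttermilk: 2112 mL

Scaling factor: 22/10 = 11/5 = 2.2.
honey: 10 oz × 11/5 × 28.35 g/oz ≈ 624 g
shredded cheddar: 75 g × 11/5 = 165 g
granulated sugar: 3 oz × 11/5 × 28.35 g/oz ≈ 187 g
buttermilk: 2 pint × 11/5 × 2 cup/pint × 240 mL/cup = 2112 mL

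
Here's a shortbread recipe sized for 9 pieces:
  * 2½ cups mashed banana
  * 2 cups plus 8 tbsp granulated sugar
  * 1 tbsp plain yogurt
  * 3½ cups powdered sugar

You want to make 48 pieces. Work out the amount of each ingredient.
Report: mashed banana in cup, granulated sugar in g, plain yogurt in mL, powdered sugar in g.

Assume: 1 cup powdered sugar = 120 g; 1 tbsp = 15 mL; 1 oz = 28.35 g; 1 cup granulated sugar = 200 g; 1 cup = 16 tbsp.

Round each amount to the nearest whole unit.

Scaling factor: 48/9 = 16/3.
mashed banana: 2.5 cup × 16/3 ≈ 13 cup
granulated sugar: (2 cup + 8 tbsp = 2.5 cup) × 16/3 × 200 g/cup ≈ 2667 g
plain yogurt: 1 tbsp × 16/3 × 15 mL/tbsp = 80 mL
powdered sugar: 3.5 cup × 16/3 × 120 g/cup = 2240 g

mashed banana: 13 cup; granulated sugar: 2667 g; plain yogurt: 80 mL; powdered sugar: 2240 g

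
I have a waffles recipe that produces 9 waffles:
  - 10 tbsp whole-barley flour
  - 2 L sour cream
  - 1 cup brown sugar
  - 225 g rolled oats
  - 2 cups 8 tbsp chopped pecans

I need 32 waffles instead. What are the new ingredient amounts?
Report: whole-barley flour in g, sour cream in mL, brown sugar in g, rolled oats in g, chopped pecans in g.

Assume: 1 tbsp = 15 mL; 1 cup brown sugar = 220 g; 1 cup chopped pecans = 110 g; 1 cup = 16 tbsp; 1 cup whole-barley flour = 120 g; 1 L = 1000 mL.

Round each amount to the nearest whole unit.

whole-barley flour: 267 g; sour cream: 7111 mL; brown sugar: 782 g; rolled oats: 800 g; chopped pecans: 978 g

Scaling factor: 32/9.
whole-barley flour: 10 tbsp × 32/9 ÷ 16 tbsp/cup × 120 g/cup ≈ 267 g
sour cream: 2 L × 32/9 × 1000 mL/L ≈ 7111 mL
brown sugar: 1 cup × 32/9 × 220 g/cup ≈ 782 g
rolled oats: 225 g × 32/9 = 800 g
chopped pecans: (2 cup + 8 tbsp = 2.5 cup) × 32/9 × 110 g/cup ≈ 978 g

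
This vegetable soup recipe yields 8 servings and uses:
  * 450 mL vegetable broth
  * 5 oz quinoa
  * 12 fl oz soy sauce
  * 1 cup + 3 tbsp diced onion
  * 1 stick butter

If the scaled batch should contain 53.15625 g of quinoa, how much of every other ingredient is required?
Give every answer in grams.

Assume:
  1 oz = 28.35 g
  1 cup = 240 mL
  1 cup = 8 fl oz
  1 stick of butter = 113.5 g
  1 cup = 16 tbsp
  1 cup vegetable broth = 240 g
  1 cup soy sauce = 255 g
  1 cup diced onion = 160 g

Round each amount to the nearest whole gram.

vegetable broth: 169 g; soy sauce: 143 g; diced onion: 71 g; butter: 43 g

The original recipe has 141.75 g of quinoa, so the scaling factor is 53.15625 ÷ 141.75 = 3/8 = 0.375.
vegetable broth: 450 mL × 3/8 ÷ 240 mL/cup × 240 g/cup ≈ 169 g
soy sauce: 12 fl oz × 3/8 ÷ 8 fl oz/cup × 255 g/cup ≈ 143 g
diced onion: (1 cup + 3 tbsp = 1.1875 cup) × 3/8 × 160 g/cup ≈ 71 g
butter: 1 stick × 3/8 × 113.5 g/stick ≈ 43 g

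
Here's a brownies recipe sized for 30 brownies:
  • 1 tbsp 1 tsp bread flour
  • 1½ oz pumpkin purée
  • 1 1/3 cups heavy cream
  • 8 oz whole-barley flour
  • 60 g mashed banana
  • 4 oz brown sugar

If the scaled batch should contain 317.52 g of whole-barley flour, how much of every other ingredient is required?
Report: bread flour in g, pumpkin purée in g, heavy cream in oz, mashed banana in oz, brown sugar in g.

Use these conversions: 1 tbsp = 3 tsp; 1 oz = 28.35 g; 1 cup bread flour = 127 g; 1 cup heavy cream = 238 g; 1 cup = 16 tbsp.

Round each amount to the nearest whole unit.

bread flour: 15 g; pumpkin purée: 60 g; heavy cream: 16 oz; mashed banana: 3 oz; brown sugar: 159 g

The original recipe has 226.8 g of whole-barley flour, so the scaling factor is 317.52 ÷ 226.8 = 7/5 = 1.4.
bread flour: (1 tbsp + 1 tsp = 4/3 tbsp) × 7/5 ÷ 16 tbsp/cup × 127 g/cup ≈ 15 g
pumpkin purée: 1.5 oz × 7/5 × 28.35 g/oz ≈ 60 g
heavy cream: 4/3 cup × 7/5 × 238 g/cup ÷ 28.35 g/oz ≈ 16 oz
mashed banana: 60 g × 7/5 ÷ 28.35 g/oz ≈ 3 oz
brown sugar: 4 oz × 7/5 × 28.35 g/oz ≈ 159 g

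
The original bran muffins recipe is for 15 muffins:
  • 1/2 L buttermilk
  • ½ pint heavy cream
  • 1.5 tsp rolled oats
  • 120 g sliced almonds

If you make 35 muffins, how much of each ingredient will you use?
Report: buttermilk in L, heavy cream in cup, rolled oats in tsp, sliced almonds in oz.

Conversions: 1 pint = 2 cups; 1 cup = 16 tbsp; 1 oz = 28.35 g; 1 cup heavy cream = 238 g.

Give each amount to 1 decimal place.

Scaling factor: 35/15 = 7/3.
buttermilk: 0.5 L × 7/3 ≈ 1.2 L
heavy cream: 0.5 pint × 7/3 × 2 cup/pint ≈ 2.3 cup
rolled oats: 1.5 tsp × 7/3 = 3.5 tsp
sliced almonds: 120 g × 7/3 ÷ 28.35 g/oz ≈ 9.9 oz

buttermilk: 1.2 L; heavy cream: 2.3 cup; rolled oats: 3.5 tsp; sliced almonds: 9.9 oz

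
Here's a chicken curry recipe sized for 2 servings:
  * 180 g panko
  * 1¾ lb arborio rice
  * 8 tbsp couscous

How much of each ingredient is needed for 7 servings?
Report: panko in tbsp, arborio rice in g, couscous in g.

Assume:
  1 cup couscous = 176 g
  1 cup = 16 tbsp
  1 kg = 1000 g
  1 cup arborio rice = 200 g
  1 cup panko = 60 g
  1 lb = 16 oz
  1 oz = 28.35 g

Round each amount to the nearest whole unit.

Scaling factor: 7/2 = 3.5.
panko: 180 g × 7/2 ÷ 60 g/cup × 16 tbsp/cup = 168 tbsp
arborio rice: 1.75 lb × 7/2 × 16 oz/lb × 28.35 g/oz ≈ 2778 g
couscous: 8 tbsp × 7/2 ÷ 16 tbsp/cup × 176 g/cup = 308 g

panko: 168 tbsp; arborio rice: 2778 g; couscous: 308 g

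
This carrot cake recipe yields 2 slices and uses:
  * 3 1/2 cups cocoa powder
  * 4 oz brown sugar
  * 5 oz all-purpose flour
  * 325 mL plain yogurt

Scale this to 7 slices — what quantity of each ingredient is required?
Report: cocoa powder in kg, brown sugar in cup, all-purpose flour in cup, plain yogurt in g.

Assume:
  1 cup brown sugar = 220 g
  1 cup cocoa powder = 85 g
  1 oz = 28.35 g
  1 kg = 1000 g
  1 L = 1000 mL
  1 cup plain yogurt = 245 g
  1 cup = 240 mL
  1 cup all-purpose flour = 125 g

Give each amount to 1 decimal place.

cocoa powder: 1.0 kg; brown sugar: 1.8 cup; all-purpose flour: 4.0 cup; plain yogurt: 1161.2 g

Scaling factor: 7/2 = 3.5.
cocoa powder: 3.5 cup × 7/2 × 85 g/cup ÷ 1000 g/kg ≈ 1.0 kg
brown sugar: 4 oz × 7/2 × 28.35 g/oz ÷ 220 g/cup ≈ 1.8 cup
all-purpose flour: 5 oz × 7/2 × 28.35 g/oz ÷ 125 g/cup ≈ 4.0 cup
plain yogurt: 325 mL × 7/2 ÷ 240 mL/cup × 245 g/cup ≈ 1161.2 g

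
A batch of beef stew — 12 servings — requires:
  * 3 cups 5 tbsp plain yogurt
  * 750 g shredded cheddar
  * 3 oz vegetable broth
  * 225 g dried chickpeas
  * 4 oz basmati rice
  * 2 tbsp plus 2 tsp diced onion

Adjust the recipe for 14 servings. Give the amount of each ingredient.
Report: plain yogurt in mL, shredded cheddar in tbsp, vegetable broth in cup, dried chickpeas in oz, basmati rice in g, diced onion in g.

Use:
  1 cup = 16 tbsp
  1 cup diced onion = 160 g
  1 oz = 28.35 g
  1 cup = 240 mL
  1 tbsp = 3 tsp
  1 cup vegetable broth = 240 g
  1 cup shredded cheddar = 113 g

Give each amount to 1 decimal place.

plain yogurt: 927.5 mL; shredded cheddar: 123.9 tbsp; vegetable broth: 0.4 cup; dried chickpeas: 9.3 oz; basmati rice: 132.3 g; diced onion: 31.1 g

Scaling factor: 14/12 = 7/6.
plain yogurt: (3 cup + 5 tbsp = 3.3125 cup) × 7/6 × 240 mL/cup = 927.5 mL
shredded cheddar: 750 g × 7/6 ÷ 113 g/cup × 16 tbsp/cup ≈ 123.9 tbsp
vegetable broth: 3 oz × 7/6 × 28.35 g/oz ÷ 240 g/cup ≈ 0.4 cup
dried chickpeas: 225 g × 7/6 ÷ 28.35 g/oz ≈ 9.3 oz
basmati rice: 4 oz × 7/6 × 28.35 g/oz = 132.3 g
diced onion: (2 tbsp + 2 tsp = 8/3 tbsp) × 7/6 ÷ 16 tbsp/cup × 160 g/cup ≈ 31.1 g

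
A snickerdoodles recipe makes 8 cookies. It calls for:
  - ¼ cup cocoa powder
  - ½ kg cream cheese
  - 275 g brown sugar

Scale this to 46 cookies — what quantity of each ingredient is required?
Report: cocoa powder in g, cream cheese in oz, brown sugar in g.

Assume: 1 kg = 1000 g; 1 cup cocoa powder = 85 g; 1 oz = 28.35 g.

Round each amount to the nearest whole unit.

Scaling factor: 46/8 = 23/4 = 5.75.
cocoa powder: 0.25 cup × 23/4 × 85 g/cup ≈ 122 g
cream cheese: 0.5 kg × 23/4 × 1000 g/kg ÷ 28.35 g/oz ≈ 101 oz
brown sugar: 275 g × 23/4 ≈ 1581 g

cocoa powder: 122 g; cream cheese: 101 oz; brown sugar: 1581 g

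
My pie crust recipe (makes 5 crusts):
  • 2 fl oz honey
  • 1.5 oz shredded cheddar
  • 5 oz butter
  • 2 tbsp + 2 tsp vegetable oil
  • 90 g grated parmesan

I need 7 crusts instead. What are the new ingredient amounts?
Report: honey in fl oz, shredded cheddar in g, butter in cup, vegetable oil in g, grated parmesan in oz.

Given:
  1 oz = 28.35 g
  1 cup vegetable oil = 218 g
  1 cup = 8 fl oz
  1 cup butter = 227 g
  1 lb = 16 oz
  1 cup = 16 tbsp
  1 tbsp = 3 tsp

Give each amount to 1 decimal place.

honey: 2.8 fl oz; shredded cheddar: 59.5 g; butter: 0.9 cup; vegetable oil: 50.9 g; grated parmesan: 4.4 oz

Scaling factor: 7/5 = 1.4.
honey: 2 fl oz × 7/5 = 2.8 fl oz
shredded cheddar: 1.5 oz × 7/5 × 28.35 g/oz ≈ 59.5 g
butter: 5 oz × 7/5 × 28.35 g/oz ÷ 227 g/cup ≈ 0.9 cup
vegetable oil: (2 tbsp + 2 tsp = 8/3 tbsp) × 7/5 ÷ 16 tbsp/cup × 218 g/cup ≈ 50.9 g
grated parmesan: 90 g × 7/5 ÷ 28.35 g/oz ≈ 4.4 oz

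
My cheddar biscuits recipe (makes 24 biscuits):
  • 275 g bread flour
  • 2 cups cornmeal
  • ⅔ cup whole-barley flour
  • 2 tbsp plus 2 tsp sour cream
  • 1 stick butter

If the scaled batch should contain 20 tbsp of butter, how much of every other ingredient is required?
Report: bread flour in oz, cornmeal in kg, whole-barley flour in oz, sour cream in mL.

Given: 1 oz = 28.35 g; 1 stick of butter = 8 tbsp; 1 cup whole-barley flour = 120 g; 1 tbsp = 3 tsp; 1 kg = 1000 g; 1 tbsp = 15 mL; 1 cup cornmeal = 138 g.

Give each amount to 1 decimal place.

bread flour: 24.3 oz; cornmeal: 0.7 kg; whole-barley flour: 7.1 oz; sour cream: 100.0 mL

The original recipe has 8 tbsp of butter, so the scaling factor is 20 ÷ 8 = 5/2 = 2.5.
bread flour: 275 g × 5/2 ÷ 28.35 g/oz ≈ 24.3 oz
cornmeal: 2 cup × 5/2 × 138 g/cup ÷ 1000 g/kg ≈ 0.7 kg
whole-barley flour: 2/3 cup × 5/2 × 120 g/cup ÷ 28.35 g/oz ≈ 7.1 oz
sour cream: (2 tbsp + 2 tsp = 8/3 tbsp) × 5/2 × 15 mL/tbsp = 100.0 mL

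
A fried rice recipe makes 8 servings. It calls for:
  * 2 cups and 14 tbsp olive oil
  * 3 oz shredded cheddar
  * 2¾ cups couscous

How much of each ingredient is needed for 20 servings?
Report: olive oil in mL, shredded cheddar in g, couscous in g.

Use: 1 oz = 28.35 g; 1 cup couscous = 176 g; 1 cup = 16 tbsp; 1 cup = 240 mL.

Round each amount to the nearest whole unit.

Scaling factor: 20/8 = 5/2 = 2.5.
olive oil: (2 cup + 14 tbsp = 2.875 cup) × 5/2 × 240 mL/cup = 1725 mL
shredded cheddar: 3 oz × 5/2 × 28.35 g/oz ≈ 213 g
couscous: 2.75 cup × 5/2 × 176 g/cup = 1210 g

olive oil: 1725 mL; shredded cheddar: 213 g; couscous: 1210 g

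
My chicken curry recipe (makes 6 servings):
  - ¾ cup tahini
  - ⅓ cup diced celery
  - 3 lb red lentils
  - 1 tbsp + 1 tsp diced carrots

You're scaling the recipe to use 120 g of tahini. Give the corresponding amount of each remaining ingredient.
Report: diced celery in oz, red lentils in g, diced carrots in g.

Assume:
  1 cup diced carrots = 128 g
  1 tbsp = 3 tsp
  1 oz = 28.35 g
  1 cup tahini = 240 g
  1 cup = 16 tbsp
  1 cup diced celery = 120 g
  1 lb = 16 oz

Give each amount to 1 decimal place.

diced celery: 0.9 oz; red lentils: 907.2 g; diced carrots: 7.1 g

The original recipe has 180 g of tahini, so the scaling factor is 120 ÷ 180 = 2/3.
diced celery: 1/3 cup × 2/3 × 120 g/cup ÷ 28.35 g/oz ≈ 0.9 oz
red lentils: 3 lb × 2/3 × 16 oz/lb × 28.35 g/oz = 907.2 g
diced carrots: (1 tbsp + 1 tsp = 4/3 tbsp) × 2/3 ÷ 16 tbsp/cup × 128 g/cup ≈ 7.1 g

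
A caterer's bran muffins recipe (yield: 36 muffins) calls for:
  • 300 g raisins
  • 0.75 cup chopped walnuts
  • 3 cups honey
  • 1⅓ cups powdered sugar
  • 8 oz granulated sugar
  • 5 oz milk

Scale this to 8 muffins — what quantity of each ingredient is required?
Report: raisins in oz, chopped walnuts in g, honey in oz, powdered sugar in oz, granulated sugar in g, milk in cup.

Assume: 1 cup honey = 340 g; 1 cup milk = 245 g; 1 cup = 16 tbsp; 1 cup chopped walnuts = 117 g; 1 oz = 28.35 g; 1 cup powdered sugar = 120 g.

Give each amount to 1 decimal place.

raisins: 2.4 oz; chopped walnuts: 19.5 g; honey: 8.0 oz; powdered sugar: 1.3 oz; granulated sugar: 50.4 g; milk: 0.1 cup

Scaling factor: 8/36 = 2/9.
raisins: 300 g × 2/9 ÷ 28.35 g/oz ≈ 2.4 oz
chopped walnuts: 0.75 cup × 2/9 × 117 g/cup = 19.5 g
honey: 3 cup × 2/9 × 340 g/cup ÷ 28.35 g/oz ≈ 8.0 oz
powdered sugar: 4/3 cup × 2/9 × 120 g/cup ÷ 28.35 g/oz ≈ 1.3 oz
granulated sugar: 8 oz × 2/9 × 28.35 g/oz = 50.4 g
milk: 5 oz × 2/9 × 28.35 g/oz ÷ 245 g/cup ≈ 0.1 cup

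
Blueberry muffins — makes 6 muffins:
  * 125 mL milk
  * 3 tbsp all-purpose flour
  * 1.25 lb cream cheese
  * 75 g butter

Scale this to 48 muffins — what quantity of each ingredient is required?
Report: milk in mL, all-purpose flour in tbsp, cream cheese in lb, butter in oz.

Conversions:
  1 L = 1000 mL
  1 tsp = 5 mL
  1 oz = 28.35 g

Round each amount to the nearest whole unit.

Scaling factor: 48/6 = 8.
milk: 125 mL × 8 = 1000 mL
all-purpose flour: 3 tbsp × 8 = 24 tbsp
cream cheese: 1.25 lb × 8 = 10 lb
butter: 75 g × 8 ÷ 28.35 g/oz ≈ 21 oz

milk: 1000 mL; all-purpose flour: 24 tbsp; cream cheese: 10 lb; butter: 21 oz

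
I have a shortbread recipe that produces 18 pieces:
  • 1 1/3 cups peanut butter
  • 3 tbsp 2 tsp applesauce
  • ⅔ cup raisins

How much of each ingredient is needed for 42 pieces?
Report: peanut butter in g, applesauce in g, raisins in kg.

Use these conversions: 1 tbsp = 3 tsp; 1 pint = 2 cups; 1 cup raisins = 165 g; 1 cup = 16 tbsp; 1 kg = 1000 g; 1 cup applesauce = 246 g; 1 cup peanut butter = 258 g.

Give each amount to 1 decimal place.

peanut butter: 802.7 g; applesauce: 131.5 g; raisins: 0.3 kg

Scaling factor: 42/18 = 7/3.
peanut butter: 4/3 cup × 7/3 × 258 g/cup ≈ 802.7 g
applesauce: (3 tbsp + 2 tsp = 11/3 tbsp) × 7/3 ÷ 16 tbsp/cup × 246 g/cup ≈ 131.5 g
raisins: 2/3 cup × 7/3 × 165 g/cup ÷ 1000 g/kg ≈ 0.3 kg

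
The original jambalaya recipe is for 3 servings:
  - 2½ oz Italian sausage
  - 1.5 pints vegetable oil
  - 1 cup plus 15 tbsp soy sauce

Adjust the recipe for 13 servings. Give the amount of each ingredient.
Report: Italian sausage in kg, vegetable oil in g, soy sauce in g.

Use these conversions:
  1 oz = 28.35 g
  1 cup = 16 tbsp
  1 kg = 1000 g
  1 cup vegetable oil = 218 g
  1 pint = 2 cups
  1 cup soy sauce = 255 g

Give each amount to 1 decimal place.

Italian sausage: 0.3 kg; vegetable oil: 2834.0 g; soy sauce: 2140.9 g

Scaling factor: 13/3.
Italian sausage: 2.5 oz × 13/3 × 28.35 g/oz ÷ 1000 g/kg ≈ 0.3 kg
vegetable oil: 1.5 pint × 13/3 × 2 cup/pint × 218 g/cup = 2834.0 g
soy sauce: (1 cup + 15 tbsp = 1.9375 cup) × 13/3 × 255 g/cup ≈ 2140.9 g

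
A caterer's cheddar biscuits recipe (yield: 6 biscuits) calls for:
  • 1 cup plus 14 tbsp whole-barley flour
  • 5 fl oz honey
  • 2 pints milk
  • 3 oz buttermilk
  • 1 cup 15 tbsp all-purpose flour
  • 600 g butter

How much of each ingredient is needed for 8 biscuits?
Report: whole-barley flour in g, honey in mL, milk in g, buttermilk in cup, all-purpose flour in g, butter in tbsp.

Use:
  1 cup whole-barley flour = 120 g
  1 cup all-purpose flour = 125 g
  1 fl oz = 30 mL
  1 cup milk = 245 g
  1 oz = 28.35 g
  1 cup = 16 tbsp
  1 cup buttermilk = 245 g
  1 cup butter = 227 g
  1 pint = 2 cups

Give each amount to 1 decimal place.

Scaling factor: 8/6 = 4/3.
whole-barley flour: (1 cup + 14 tbsp = 1.875 cup) × 4/3 × 120 g/cup = 300.0 g
honey: 5 fl oz × 4/3 × 30 mL/fl oz = 200.0 mL
milk: 2 pint × 4/3 × 2 cup/pint × 245 g/cup ≈ 1306.7 g
buttermilk: 3 oz × 4/3 × 28.35 g/oz ÷ 245 g/cup ≈ 0.5 cup
all-purpose flour: (1 cup + 15 tbsp = 1.9375 cup) × 4/3 × 125 g/cup ≈ 322.9 g
butter: 600 g × 4/3 ÷ 227 g/cup × 16 tbsp/cup ≈ 56.4 tbsp

whole-barley flour: 300.0 g; honey: 200.0 mL; milk: 1306.7 g; buttermilk: 0.5 cup; all-purpose flour: 322.9 g; butter: 56.4 tbsp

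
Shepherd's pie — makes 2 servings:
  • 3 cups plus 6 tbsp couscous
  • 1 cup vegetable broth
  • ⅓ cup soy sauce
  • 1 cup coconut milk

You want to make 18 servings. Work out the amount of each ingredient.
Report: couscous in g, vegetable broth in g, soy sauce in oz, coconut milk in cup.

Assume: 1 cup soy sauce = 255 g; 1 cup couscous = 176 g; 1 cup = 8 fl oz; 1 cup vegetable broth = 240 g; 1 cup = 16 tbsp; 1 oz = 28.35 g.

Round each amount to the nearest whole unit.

Scaling factor: 18/2 = 9.
couscous: (3 cup + 6 tbsp = 3.375 cup) × 9 × 176 g/cup = 5346 g
vegetable broth: 1 cup × 9 × 240 g/cup = 2160 g
soy sauce: 1/3 cup × 9 × 255 g/cup ÷ 28.35 g/oz ≈ 27 oz
coconut milk: 1 cup × 9 = 9 cup

couscous: 5346 g; vegetable broth: 2160 g; soy sauce: 27 oz; coconut milk: 9 cup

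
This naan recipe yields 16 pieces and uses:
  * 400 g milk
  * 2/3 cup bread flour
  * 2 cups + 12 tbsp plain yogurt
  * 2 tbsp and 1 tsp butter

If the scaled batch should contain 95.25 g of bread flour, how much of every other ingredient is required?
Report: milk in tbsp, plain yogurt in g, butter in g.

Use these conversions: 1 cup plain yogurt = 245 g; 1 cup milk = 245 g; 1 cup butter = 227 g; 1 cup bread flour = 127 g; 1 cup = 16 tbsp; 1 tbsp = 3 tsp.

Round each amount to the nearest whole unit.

milk: 29 tbsp; plain yogurt: 758 g; butter: 37 g

The original recipe has 254/3 g of bread flour, so the scaling factor is 95.25 ÷ 254/3 = 9/8 = 1.125.
milk: 400 g × 9/8 ÷ 245 g/cup × 16 tbsp/cup ≈ 29 tbsp
plain yogurt: (2 cup + 12 tbsp = 2.75 cup) × 9/8 × 245 g/cup ≈ 758 g
butter: (2 tbsp + 1 tsp = 7/3 tbsp) × 9/8 ÷ 16 tbsp/cup × 227 g/cup ≈ 37 g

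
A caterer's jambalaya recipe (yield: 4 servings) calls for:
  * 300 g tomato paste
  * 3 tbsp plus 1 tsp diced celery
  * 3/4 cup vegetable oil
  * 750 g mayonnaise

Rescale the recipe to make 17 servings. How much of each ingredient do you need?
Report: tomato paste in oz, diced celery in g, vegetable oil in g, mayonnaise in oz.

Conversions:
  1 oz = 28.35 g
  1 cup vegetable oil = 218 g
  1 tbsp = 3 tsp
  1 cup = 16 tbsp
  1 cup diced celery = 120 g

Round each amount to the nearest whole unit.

tomato paste: 45 oz; diced celery: 106 g; vegetable oil: 695 g; mayonnaise: 112 oz

Scaling factor: 17/4 = 4.25.
tomato paste: 300 g × 17/4 ÷ 28.35 g/oz ≈ 45 oz
diced celery: (3 tbsp + 1 tsp = 10/3 tbsp) × 17/4 ÷ 16 tbsp/cup × 120 g/cup ≈ 106 g
vegetable oil: 0.75 cup × 17/4 × 218 g/cup ≈ 695 g
mayonnaise: 750 g × 17/4 ÷ 28.35 g/oz ≈ 112 oz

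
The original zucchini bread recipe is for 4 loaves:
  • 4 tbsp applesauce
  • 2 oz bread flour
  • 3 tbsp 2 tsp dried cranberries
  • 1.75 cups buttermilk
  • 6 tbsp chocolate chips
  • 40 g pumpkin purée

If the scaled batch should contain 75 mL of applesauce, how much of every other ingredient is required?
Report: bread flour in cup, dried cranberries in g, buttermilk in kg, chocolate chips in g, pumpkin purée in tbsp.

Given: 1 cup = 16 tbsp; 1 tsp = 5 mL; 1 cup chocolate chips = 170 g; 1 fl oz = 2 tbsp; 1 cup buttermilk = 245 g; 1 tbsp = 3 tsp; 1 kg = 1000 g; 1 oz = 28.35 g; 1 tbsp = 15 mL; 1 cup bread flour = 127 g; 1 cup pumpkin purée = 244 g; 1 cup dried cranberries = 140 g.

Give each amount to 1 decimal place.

The original recipe has 60 mL of applesauce, so the scaling factor is 75 ÷ 60 = 5/4 = 1.25.
bread flour: 2 oz × 5/4 × 28.35 g/oz ÷ 127 g/cup ≈ 0.6 cup
dried cranberries: (3 tbsp + 2 tsp = 11/3 tbsp) × 5/4 ÷ 16 tbsp/cup × 140 g/cup ≈ 40.1 g
buttermilk: 1.75 cup × 5/4 × 245 g/cup ÷ 1000 g/kg ≈ 0.5 kg
chocolate chips: 6 tbsp × 5/4 ÷ 16 tbsp/cup × 170 g/cup ≈ 79.7 g
pumpkin purée: 40 g × 5/4 ÷ 244 g/cup × 16 tbsp/cup ≈ 3.3 tbsp

bread flour: 0.6 cup; dried cranberries: 40.1 g; buttermilk: 0.5 kg; chocolate chips: 79.7 g; pumpkin purée: 3.3 tbsp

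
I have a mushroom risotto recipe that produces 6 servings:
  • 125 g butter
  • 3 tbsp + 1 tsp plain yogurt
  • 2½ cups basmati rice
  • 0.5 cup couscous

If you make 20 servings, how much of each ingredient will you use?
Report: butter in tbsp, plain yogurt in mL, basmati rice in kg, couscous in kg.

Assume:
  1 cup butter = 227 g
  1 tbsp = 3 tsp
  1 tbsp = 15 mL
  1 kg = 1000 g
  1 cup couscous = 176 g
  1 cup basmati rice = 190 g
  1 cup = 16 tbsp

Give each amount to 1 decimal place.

butter: 29.4 tbsp; plain yogurt: 166.7 mL; basmati rice: 1.6 kg; couscous: 0.3 kg

Scaling factor: 20/6 = 10/3.
butter: 125 g × 10/3 ÷ 227 g/cup × 16 tbsp/cup ≈ 29.4 tbsp
plain yogurt: (3 tbsp + 1 tsp = 10/3 tbsp) × 10/3 × 15 mL/tbsp ≈ 166.7 mL
basmati rice: 2.5 cup × 10/3 × 190 g/cup ÷ 1000 g/kg ≈ 1.6 kg
couscous: 0.5 cup × 10/3 × 176 g/cup ÷ 1000 g/kg ≈ 0.3 kg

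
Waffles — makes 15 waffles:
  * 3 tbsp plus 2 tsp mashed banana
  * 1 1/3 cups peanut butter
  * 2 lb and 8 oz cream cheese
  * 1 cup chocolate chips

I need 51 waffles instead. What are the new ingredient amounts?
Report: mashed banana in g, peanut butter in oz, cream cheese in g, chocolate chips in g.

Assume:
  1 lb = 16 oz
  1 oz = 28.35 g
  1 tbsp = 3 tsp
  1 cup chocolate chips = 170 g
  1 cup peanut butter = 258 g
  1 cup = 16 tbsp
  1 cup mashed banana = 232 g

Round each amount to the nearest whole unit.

mashed banana: 181 g; peanut butter: 41 oz; cream cheese: 3856 g; chocolate chips: 578 g

Scaling factor: 51/15 = 17/5 = 3.4.
mashed banana: (3 tbsp + 2 tsp = 11/3 tbsp) × 17/5 ÷ 16 tbsp/cup × 232 g/cup ≈ 181 g
peanut butter: 4/3 cup × 17/5 × 258 g/cup ÷ 28.35 g/oz ≈ 41 oz
cream cheese: (2 lb + 8 oz = 2.5 lb) × 17/5 × 16 oz/lb × 28.35 g/oz ≈ 3856 g
chocolate chips: 1 cup × 17/5 × 170 g/cup = 578 g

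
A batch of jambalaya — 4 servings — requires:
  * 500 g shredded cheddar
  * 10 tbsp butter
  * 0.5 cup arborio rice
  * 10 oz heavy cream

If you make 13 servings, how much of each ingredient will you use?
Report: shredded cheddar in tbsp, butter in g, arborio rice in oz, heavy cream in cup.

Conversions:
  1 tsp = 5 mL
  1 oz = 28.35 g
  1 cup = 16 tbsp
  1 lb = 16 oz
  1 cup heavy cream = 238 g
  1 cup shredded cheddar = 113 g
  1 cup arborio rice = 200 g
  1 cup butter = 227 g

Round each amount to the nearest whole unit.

Scaling factor: 13/4 = 3.25.
shredded cheddar: 500 g × 13/4 ÷ 113 g/cup × 16 tbsp/cup ≈ 230 tbsp
butter: 10 tbsp × 13/4 ÷ 16 tbsp/cup × 227 g/cup ≈ 461 g
arborio rice: 0.5 cup × 13/4 × 200 g/cup ÷ 28.35 g/oz ≈ 11 oz
heavy cream: 10 oz × 13/4 × 28.35 g/oz ÷ 238 g/cup ≈ 4 cup

shredded cheddar: 230 tbsp; butter: 461 g; arborio rice: 11 oz; heavy cream: 4 cup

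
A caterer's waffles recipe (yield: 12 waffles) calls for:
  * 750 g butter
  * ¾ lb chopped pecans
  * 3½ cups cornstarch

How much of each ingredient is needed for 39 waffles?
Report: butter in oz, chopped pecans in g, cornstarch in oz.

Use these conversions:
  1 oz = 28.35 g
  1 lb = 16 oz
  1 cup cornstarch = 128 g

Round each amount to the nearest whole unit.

butter: 86 oz; chopped pecans: 1106 g; cornstarch: 51 oz

Scaling factor: 39/12 = 13/4 = 3.25.
butter: 750 g × 13/4 ÷ 28.35 g/oz ≈ 86 oz
chopped pecans: 0.75 lb × 13/4 × 16 oz/lb × 28.35 g/oz ≈ 1106 g
cornstarch: 3.5 cup × 13/4 × 128 g/cup ÷ 28.35 g/oz ≈ 51 oz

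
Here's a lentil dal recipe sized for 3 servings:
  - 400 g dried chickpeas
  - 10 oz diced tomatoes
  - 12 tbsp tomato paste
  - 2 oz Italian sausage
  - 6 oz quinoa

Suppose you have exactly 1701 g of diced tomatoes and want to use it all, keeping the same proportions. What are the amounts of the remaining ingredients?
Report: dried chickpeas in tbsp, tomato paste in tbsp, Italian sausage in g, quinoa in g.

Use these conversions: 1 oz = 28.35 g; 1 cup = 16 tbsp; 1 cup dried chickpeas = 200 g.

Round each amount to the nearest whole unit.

The original recipe has 283.5 g of diced tomatoes, so the scaling factor is 1701 ÷ 283.5 = 6.
dried chickpeas: 400 g × 6 ÷ 200 g/cup × 16 tbsp/cup = 192 tbsp
tomato paste: 12 tbsp × 6 = 72 tbsp
Italian sausage: 2 oz × 6 × 28.35 g/oz ≈ 340 g
quinoa: 6 oz × 6 × 28.35 g/oz ≈ 1021 g

dried chickpeas: 192 tbsp; tomato paste: 72 tbsp; Italian sausage: 340 g; quinoa: 1021 g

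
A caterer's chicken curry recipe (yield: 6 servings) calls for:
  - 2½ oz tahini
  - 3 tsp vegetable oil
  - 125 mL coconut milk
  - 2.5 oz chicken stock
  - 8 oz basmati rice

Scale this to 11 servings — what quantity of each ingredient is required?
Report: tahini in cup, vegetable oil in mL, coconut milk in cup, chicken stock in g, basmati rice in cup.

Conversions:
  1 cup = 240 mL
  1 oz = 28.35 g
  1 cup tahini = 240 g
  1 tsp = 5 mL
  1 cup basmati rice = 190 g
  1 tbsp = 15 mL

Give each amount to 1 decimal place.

tahini: 0.5 cup; vegetable oil: 27.5 mL; coconut milk: 1.0 cup; chicken stock: 129.9 g; basmati rice: 2.2 cup

Scaling factor: 11/6.
tahini: 2.5 oz × 11/6 × 28.35 g/oz ÷ 240 g/cup ≈ 0.5 cup
vegetable oil: 3 tsp × 11/6 × 5 mL/tsp = 27.5 mL
coconut milk: 125 mL × 11/6 ÷ 240 mL/cup ≈ 1.0 cup
chicken stock: 2.5 oz × 11/6 × 28.35 g/oz ≈ 129.9 g
basmati rice: 8 oz × 11/6 × 28.35 g/oz ÷ 190 g/cup ≈ 2.2 cup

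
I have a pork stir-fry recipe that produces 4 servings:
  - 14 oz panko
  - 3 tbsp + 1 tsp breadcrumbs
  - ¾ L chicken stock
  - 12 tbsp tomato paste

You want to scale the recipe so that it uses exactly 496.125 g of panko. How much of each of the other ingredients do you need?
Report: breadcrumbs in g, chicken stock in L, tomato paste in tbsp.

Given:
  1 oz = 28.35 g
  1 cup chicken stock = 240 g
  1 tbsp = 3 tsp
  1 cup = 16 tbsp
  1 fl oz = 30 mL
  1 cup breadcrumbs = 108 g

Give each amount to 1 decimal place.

breadcrumbs: 28.1 g; chicken stock: 0.9 L; tomato paste: 15.0 tbsp

The original recipe has 396.9 g of panko, so the scaling factor is 496.125 ÷ 396.9 = 5/4 = 1.25.
breadcrumbs: (3 tbsp + 1 tsp = 10/3 tbsp) × 5/4 ÷ 16 tbsp/cup × 108 g/cup ≈ 28.1 g
chicken stock: 0.75 L × 5/4 ≈ 0.9 L
tomato paste: 12 tbsp × 5/4 = 15.0 tbsp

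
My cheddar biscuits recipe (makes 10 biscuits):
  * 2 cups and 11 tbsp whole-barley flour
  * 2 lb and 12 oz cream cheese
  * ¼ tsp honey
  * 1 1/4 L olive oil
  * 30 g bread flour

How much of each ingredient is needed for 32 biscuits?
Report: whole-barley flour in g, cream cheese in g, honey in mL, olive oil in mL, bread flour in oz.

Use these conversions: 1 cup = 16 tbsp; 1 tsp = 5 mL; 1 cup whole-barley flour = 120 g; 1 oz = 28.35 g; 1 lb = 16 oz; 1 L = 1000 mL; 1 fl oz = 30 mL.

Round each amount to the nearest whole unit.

whole-barley flour: 1032 g; cream cheese: 3992 g; honey: 4 mL; olive oil: 4000 mL; bread flour: 3 oz

Scaling factor: 32/10 = 16/5 = 3.2.
whole-barley flour: (2 cup + 11 tbsp = 2.6875 cup) × 16/5 × 120 g/cup = 1032 g
cream cheese: (2 lb + 12 oz = 2.75 lb) × 16/5 × 16 oz/lb × 28.35 g/oz ≈ 3992 g
honey: 0.25 tsp × 16/5 × 5 mL/tsp = 4 mL
olive oil: 1.25 L × 16/5 × 1000 mL/L = 4000 mL
bread flour: 30 g × 16/5 ÷ 28.35 g/oz ≈ 3 oz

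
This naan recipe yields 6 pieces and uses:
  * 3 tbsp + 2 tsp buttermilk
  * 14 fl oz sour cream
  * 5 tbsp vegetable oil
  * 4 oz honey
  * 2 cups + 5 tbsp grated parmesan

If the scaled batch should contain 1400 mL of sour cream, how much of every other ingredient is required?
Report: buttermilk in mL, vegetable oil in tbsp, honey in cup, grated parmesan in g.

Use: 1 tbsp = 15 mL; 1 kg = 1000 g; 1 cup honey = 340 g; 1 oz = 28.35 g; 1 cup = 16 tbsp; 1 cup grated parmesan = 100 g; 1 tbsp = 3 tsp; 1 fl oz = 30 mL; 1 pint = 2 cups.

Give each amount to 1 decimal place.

The original recipe has 420 mL of sour cream, so the scaling factor is 1400 ÷ 420 = 10/3.
buttermilk: (3 tbsp + 2 tsp = 11/3 tbsp) × 10/3 × 15 mL/tbsp ≈ 183.3 mL
vegetable oil: 5 tbsp × 10/3 ≈ 16.7 tbsp
honey: 4 oz × 10/3 × 28.35 g/oz ÷ 340 g/cup ≈ 1.1 cup
grated parmesan: (2 cup + 5 tbsp = 2.3125 cup) × 10/3 × 100 g/cup ≈ 770.8 g

buttermilk: 183.3 mL; vegetable oil: 16.7 tbsp; honey: 1.1 cup; grated parmesan: 770.8 g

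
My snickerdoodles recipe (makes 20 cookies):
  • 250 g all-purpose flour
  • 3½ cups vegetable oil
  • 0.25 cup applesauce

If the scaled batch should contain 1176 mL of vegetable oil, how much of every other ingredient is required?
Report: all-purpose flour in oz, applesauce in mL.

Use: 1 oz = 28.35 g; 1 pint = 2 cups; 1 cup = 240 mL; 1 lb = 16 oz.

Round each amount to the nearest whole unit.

The original recipe has 840 mL of vegetable oil, so the scaling factor is 1176 ÷ 840 = 7/5 = 1.4.
all-purpose flour: 250 g × 7/5 ÷ 28.35 g/oz ≈ 12 oz
applesauce: 0.25 cup × 7/5 × 240 mL/cup = 84 mL

all-purpose flour: 12 oz; applesauce: 84 mL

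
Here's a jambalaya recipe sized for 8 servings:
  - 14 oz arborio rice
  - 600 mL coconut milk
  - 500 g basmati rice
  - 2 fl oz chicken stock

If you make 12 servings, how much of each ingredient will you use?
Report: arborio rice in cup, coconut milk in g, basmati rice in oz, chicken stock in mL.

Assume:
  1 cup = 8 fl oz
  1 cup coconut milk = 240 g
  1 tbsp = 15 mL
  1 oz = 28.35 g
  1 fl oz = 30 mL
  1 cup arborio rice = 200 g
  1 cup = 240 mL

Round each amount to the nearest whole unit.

Scaling factor: 12/8 = 3/2 = 1.5.
arborio rice: 14 oz × 3/2 × 28.35 g/oz ÷ 200 g/cup ≈ 3 cup
coconut milk: 600 mL × 3/2 ÷ 240 mL/cup × 240 g/cup = 900 g
basmati rice: 500 g × 3/2 ÷ 28.35 g/oz ≈ 26 oz
chicken stock: 2 fl oz × 3/2 × 30 mL/fl oz = 90 mL

arborio rice: 3 cup; coconut milk: 900 g; basmati rice: 26 oz; chicken stock: 90 mL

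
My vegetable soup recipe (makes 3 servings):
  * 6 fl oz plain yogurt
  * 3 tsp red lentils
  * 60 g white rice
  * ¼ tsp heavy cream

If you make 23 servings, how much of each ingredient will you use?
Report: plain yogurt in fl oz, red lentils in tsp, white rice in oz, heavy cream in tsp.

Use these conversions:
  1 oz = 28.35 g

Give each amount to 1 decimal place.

plain yogurt: 46.0 fl oz; red lentils: 23.0 tsp; white rice: 16.2 oz; heavy cream: 1.9 tsp

Scaling factor: 23/3.
plain yogurt: 6 fl oz × 23/3 = 46.0 fl oz
red lentils: 3 tsp × 23/3 = 23.0 tsp
white rice: 60 g × 23/3 ÷ 28.35 g/oz ≈ 16.2 oz
heavy cream: 0.25 tsp × 23/3 ≈ 1.9 tsp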